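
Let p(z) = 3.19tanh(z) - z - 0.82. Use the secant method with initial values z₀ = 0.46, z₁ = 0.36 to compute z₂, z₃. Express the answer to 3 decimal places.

0.406, 0.405

p(0.46) = 0.09197, p(0.36) = -0.07877
z₂ = 0.36000 − (-0.07877)·(0.36000 − 0.46000) / (-0.07877 − 0.09197) = 0.36000 − (0.00788)/(-0.17074) = 0.40613
p(0.40613) = 0.00261
z₃ = 0.40613 − 0.00261·(0.40613 − 0.36000) / (0.00261 − (-0.07877)) = 0.40613 − (0.00012)/(0.08137) = 0.40466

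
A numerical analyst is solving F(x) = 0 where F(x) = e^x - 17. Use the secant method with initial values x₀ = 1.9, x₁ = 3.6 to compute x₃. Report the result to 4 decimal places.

F(1.9) = -10.314106, F(3.6) = 19.598234
x₂ = 3.600000 − 19.598234·(3.600000 − 1.900000) / (19.598234 − (-10.314106)) = 3.600000 − (33.316999)/(29.912340) = 2.486179
F(2.486179) = -4.984725
x₃ = 2.486179 − (-4.984725)·(2.486179 − 3.600000) / (-4.984725 − 19.598234) = 2.486179 − (5.552092)/(-24.582959) = 2.712030

2.7120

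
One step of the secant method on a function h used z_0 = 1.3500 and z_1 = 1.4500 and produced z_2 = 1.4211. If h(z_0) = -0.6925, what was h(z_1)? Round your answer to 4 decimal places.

The secant line through (1.3500, -0.6925) and (1.4500, h(z_1)) crosses zero at z_2 = 1.4211.
So (1.3500, -0.6925), (1.4500, h(z_1)), (1.4211, 0) are collinear:
h(z_1) = -0.6925 · (1.4500 − 1.4211) / (1.3500 − 1.4211) = -0.6925 · (0.028900)/(-0.071100) = 0.281480

0.2815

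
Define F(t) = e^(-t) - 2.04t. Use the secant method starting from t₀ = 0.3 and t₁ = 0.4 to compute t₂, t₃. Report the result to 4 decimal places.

F(0.3) = 0.128818, F(0.4) = -0.145680
t₂ = 0.400000 − (-0.145680)·(0.400000 − 0.300000) / (-0.145680 − 0.128818) = 0.400000 − (-0.014568)/(-0.274498) = 0.346929
F(0.346929) = -0.000879
t₃ = 0.346929 − (-0.000879)·(0.346929 − 0.400000) / (-0.000879 − (-0.145680)) = 0.346929 − (0.000047)/(0.144801) = 0.346607

0.3469, 0.3466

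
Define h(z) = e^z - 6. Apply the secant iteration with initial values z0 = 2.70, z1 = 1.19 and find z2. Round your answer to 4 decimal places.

h(2.70) = 8.879732, h(1.19) = -2.712919
z2 = 1.190000 − (-2.712919)·(1.190000 − 2.700000) / (-2.712919 − 8.879732) = 1.190000 − (4.096507)/(-11.592651) = 1.543371

1.5434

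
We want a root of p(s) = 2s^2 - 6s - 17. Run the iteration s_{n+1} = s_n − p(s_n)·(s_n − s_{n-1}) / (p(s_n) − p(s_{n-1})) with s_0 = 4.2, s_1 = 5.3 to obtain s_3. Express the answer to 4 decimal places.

4.7753

p(4.2) = -6.920000, p(5.3) = 7.380000
s_2 = 5.300000 − 7.380000·(5.300000 − 4.200000) / (7.380000 − (-6.920000)) = 5.300000 − (8.118000)/(14.300000) = 4.732308
p(4.732308) = -0.604374
s_3 = 4.732308 − (-0.604374)·(4.732308 − 5.300000) / (-0.604374 − 7.380000) = 4.732308 − (0.343098)/(-7.984374) = 4.775279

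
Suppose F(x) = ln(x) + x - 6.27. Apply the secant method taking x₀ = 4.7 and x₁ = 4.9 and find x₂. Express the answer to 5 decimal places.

4.71857

F(4.7) = -0.0224375, F(4.9) = 0.2192352
x₂ = 4.9000000 − 0.2192352·(4.9000000 − 4.7000000) / (0.2192352 − (-0.0224375)) = 4.9000000 − (0.0438470)/(0.2416727) = 4.7185685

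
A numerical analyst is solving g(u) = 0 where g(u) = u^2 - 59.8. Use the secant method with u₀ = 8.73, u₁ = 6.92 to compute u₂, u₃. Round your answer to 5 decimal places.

7.68125, 7.73593

g(8.73) = 16.4129000, g(6.92) = -11.9136000
u₂ = 6.9200000 − (-11.9136000)·(6.9200000 − 8.7300000) / (-11.9136000 − 16.4129000) = 6.9200000 − (21.5636160)/(-28.3265000) = 7.6812524
g(7.6812524) = -0.7983616
u₃ = 7.6812524 − (-0.7983616)·(7.6812524 − 6.9200000) / (-0.7983616 − (-11.9136000)) = 7.6812524 − (-0.6077547)/(11.1152384) = 7.7359300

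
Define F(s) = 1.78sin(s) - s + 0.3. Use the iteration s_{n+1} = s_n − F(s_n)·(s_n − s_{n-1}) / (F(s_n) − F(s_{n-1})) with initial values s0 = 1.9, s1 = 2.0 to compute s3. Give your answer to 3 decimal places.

F(1.9) = 0.08441, F(2.0) = -0.08145
s2 = 2.00000 − (-0.08145)·(2.00000 − 1.90000) / (-0.08145 − 0.08441) = 2.00000 − (-0.00815)/(-0.16586) = 1.95089
F(1.95089) = 0.00207
s3 = 1.95089 − 0.00207·(1.95089 − 2.00000) / (0.00207 − (-0.08145)) = 1.95089 − (-0.00010)/(0.08352) = 1.95211

1.952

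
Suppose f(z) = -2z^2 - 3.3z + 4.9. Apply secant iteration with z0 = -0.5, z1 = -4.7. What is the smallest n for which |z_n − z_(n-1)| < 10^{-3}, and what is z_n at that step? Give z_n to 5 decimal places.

n = 8, z_n = -2.59436

f(-0.5) = 6.0500000, f(-4.7) = -23.7700000
z2 = -4.7000000 − (-23.7700000)·(-4.2000000)/(-29.8200000) = -1.3521127;  |Δ| = 3.3478873
f(-1.3521127) = 5.7055545
z3 = -1.3521127 − 5.7055545·(3.3478873)/(29.4755545) = -2.0001600;  |Δ| = 0.6480473
f(-2.0001600) = 3.4992481
z4 = -2.0001600 − 3.4992481·(-0.6480473)/(-2.2063064) = -3.0279765;  |Δ| = 1.0278166
f(-3.0279765) = -3.4449613
z5 = -3.0279765 − (-3.4449613)·(-1.0278166)/(-6.9442094) = -2.5180858;  |Δ| = 0.5098908
f(-2.5180858) = 0.5281712
z6 = -2.5180858 − 0.5281712·(0.5098908)/(3.9731325) = -2.5858685;  |Δ| = 0.0677827
f(-2.5858685) = 0.0599346
z7 = -2.5858685 − 0.0599346·(-0.0677827)/(-0.4682366) = -2.5945447;  |Δ| = 0.0086762
f(-2.5945447) = -0.0013267
z8 = -2.5945447 − (-0.0013267)·(-0.0086762)/(-0.0612613) = -2.5943568;  |Δ| = 0.0001879
|z8 − z7| = 0.0001879 < 10^{-3}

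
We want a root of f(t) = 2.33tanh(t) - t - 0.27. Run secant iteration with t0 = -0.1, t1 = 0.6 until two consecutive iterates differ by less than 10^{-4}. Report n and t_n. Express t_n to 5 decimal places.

n = 6, t_n = 0.20819

f(-0.1) = -0.4022264, f(0.6) = 0.3813255
t2 = 0.6000000 − 0.3813255·(0.7000000)/(0.7835519) = 0.2593361;  |Δ| = 0.3406639
f(0.2593361) = 0.0617254
t3 = 0.2593361 − 0.0617254·(-0.3406639)/(-0.3196001) = 0.1935426;  |Δ| = 0.0657935
f(0.1935426) = -0.0181360
t4 = 0.1935426 − (-0.0181360)·(-0.0657935)/(-0.0798614) = 0.2084838;  |Δ| = 0.0149413
f(0.2084838) = 0.0003657
t5 = 0.2084838 − 0.0003657·(0.0149413)/(0.0185017) = 0.2081885;  |Δ| = 0.0002953
f(0.2081885) = 0.0000019
t6 = 0.2081885 − 0.0000019·(-0.0002953)/(-0.0003638) = 0.2081869;  |Δ| = 0.0000016
|t6 − t5| = 0.0000016 < 10^{-4}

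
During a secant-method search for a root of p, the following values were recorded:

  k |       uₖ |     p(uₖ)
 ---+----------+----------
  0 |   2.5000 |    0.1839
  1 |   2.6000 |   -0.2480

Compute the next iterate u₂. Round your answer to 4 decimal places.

u₂ = 2.6000 − (-0.2480)·(2.6000 − 2.5000) / (-0.2480 − 0.1839)
   = 2.6000 − (-0.024800)/(-0.431900) = 2.542579

2.5426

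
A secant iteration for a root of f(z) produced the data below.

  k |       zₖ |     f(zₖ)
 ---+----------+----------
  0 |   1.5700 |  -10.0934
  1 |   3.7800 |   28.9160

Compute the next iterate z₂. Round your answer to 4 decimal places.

2.1418

z₂ = 3.7800 − 28.9160·(3.7800 − 1.5700) / (28.9160 − (-10.0934))
   = 3.7800 − (63.904360)/(39.009400) = 2.141822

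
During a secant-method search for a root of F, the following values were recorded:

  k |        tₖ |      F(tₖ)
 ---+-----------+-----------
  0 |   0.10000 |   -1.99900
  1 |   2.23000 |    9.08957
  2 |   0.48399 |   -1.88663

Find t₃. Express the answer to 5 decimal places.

t₃ = 0.48399 − (-1.88663)·(0.48399 − 2.23000) / (-1.88663 − 9.08957)
   = 0.48399 − (3.2940748)/(-10.9762000) = 0.7841007

0.78410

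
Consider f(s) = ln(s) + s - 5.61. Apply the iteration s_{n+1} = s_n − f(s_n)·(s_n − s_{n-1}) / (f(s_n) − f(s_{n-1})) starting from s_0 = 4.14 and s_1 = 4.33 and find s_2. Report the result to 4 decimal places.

f(4.14) = -0.049304, f(4.33) = 0.185568
s_2 = 4.330000 − 0.185568·(4.330000 − 4.140000) / (0.185568 − (-0.049304)) = 4.330000 − (0.035258)/(0.234872) = 4.179885

4.1799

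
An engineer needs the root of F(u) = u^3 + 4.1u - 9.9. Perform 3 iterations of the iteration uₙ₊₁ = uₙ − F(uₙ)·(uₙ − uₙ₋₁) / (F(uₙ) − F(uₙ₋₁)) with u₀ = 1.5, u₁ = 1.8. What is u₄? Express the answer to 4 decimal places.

1.5341

F(1.5) = -0.375000, F(1.8) = 3.312000
u₂ = 1.800000 − 3.312000·(1.800000 − 1.500000) / (3.312000 − (-0.375000)) = 1.800000 − (0.993600)/(3.687000) = 1.530513
F(1.530513) = -0.039720
u₃ = 1.530513 − (-0.039720)·(1.530513 − 1.800000) / (-0.039720 − 3.312000) = 1.530513 − (0.010704)/(-3.351720) = 1.533706
F(1.533706) = -0.004137
u₄ = 1.533706 − (-0.004137)·(1.533706 − 1.530513) / (-0.004137 − (-0.039720)) = 1.533706 − (-0.000013)/(0.035583) = 1.534077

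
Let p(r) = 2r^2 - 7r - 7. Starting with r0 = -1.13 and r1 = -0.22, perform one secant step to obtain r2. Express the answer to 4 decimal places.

p(-1.13) = 3.463800, p(-0.22) = -5.363200
r2 = -0.220000 − (-5.363200)·(-0.220000 − (-1.130000)) / (-5.363200 − 3.463800) = -0.220000 − (-4.880512)/(-8.827000) = -0.772907

-0.7729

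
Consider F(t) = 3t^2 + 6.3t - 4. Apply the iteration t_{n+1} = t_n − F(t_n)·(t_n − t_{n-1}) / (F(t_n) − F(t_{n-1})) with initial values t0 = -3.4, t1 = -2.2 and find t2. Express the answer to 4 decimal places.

F(-3.4) = 9.260000, F(-2.2) = -3.340000
t2 = -2.200000 − (-3.340000)·(-2.200000 − (-3.400000)) / (-3.340000 − 9.260000) = -2.200000 − (-4.008000)/(-12.600000) = -2.518095

-2.5181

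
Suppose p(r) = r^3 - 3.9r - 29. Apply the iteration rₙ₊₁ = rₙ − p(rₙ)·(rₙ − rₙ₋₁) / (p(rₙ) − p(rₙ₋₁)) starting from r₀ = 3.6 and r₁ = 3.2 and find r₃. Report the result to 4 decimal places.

p(3.6) = 3.616000, p(3.2) = -8.712000
r₂ = 3.200000 − (-8.712000)·(3.200000 − 3.600000) / (-8.712000 − 3.616000) = 3.200000 − (3.484800)/(-12.328000) = 3.482674
p(3.482674) = -0.341026
r₃ = 3.482674 − (-0.341026)·(3.482674 − 3.200000) / (-0.341026 − (-8.712000)) = 3.482674 − (-0.096399)/(8.370974) = 3.494189

3.4942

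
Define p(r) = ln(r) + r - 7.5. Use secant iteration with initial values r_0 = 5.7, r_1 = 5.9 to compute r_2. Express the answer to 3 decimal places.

5.751

p(5.7) = -0.05953, p(5.9) = 0.17495
r_2 = 5.90000 − 0.17495·(5.90000 − 5.70000) / (0.17495 − (-0.05953)) = 5.90000 − (0.03499)/(0.23449) = 5.75078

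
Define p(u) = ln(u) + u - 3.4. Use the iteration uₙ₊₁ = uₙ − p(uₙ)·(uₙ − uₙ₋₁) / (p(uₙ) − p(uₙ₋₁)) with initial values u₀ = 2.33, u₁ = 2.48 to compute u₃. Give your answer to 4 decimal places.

p(2.33) = -0.224132, p(2.48) = -0.011741
u₂ = 2.480000 − (-0.011741)·(2.480000 − 2.330000) / (-0.011741 − (-0.224132)) = 2.480000 − (-0.001761)/(0.212390) = 2.488292
p(2.488292) = -0.000111
u₃ = 2.488292 − (-0.000111)·(2.488292 − 2.480000) / (-0.000111 − (-0.011741)) = 2.488292 − (-0.000001)/(0.011630) = 2.488371

2.4884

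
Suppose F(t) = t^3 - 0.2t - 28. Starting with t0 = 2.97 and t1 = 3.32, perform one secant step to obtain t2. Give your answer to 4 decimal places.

3.0512

F(2.97) = -2.395927, F(3.32) = 7.930368
t2 = 3.320000 − 7.930368·(3.320000 − 2.970000) / (7.930368 − (-2.395927)) = 3.320000 − (2.775629)/(10.326295) = 3.051208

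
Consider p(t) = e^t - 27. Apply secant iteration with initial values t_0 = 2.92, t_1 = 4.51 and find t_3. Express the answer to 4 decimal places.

p(2.92) = -8.458713, p(4.51) = 63.921819
t_2 = 4.510000 − 63.921819·(4.510000 − 2.920000) / (63.921819 − (-8.458713)) = 4.510000 − (101.635691)/(72.380531) = 3.105815
p(3.105815) = -4.672603
t_3 = 3.105815 − (-4.672603)·(3.105815 − 4.510000) / (-4.672603 − 63.921819) = 3.105815 − (6.561201)/(-68.594421) = 3.201467

3.2015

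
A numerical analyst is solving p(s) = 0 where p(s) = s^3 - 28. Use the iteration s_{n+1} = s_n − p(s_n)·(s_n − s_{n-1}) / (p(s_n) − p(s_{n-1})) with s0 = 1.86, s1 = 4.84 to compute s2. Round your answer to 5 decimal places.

p(1.86) = -21.5651440, p(4.84) = 85.3799040
s2 = 4.8400000 − 85.3799040·(4.8400000 − 1.8600000) / (85.3799040 − (-21.5651440)) = 4.8400000 − (254.4321139)/(106.9450480) = 2.4609079

2.46091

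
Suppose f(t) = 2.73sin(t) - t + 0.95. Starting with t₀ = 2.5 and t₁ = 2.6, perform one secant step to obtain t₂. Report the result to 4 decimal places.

f(2.5) = 0.083829, f(2.6) = -0.242681
t₂ = 2.600000 − (-0.242681)·(2.600000 − 2.500000) / (-0.242681 − 0.083829) = 2.600000 − (-0.024268)/(-0.326510) = 2.525674

2.5257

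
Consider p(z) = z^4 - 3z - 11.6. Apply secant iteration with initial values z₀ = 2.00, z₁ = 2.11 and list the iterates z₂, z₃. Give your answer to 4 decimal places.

p(2.00) = -1.600000, p(2.11) = 1.891194
z₂ = 2.110000 − 1.891194·(2.110000 − 2.000000) / (1.891194 − (-1.600000)) = 2.110000 − (0.208031)/(3.491194) = 2.050413
p(2.050413) = -0.076011
z₃ = 2.050413 − (-0.076011)·(2.050413 − 2.110000) / (-0.076011 − 1.891194) = 2.050413 − (0.004529)/(-1.967205) = 2.052715

2.0504, 2.0527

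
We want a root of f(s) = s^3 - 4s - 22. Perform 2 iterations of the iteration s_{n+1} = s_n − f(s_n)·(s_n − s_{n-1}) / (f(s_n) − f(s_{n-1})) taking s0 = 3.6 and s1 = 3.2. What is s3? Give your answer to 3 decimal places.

f(3.6) = 10.25600, f(3.2) = -2.03200
s2 = 3.20000 − (-2.03200)·(3.20000 − 3.60000) / (-2.03200 − 10.25600) = 3.20000 − (0.81280)/(-12.28800) = 3.26615
f(3.26615) = -0.22229
s3 = 3.26615 − (-0.22229)·(3.26615 − 3.20000) / (-0.22229 − (-2.03200)) = 3.26615 − (-0.01470)/(1.80971) = 3.27427

3.274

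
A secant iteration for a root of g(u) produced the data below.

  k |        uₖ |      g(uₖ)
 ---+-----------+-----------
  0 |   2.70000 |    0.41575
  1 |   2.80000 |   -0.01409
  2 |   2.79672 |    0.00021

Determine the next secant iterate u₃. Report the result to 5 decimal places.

2.79677

u₃ = 2.79672 − 0.00021·(2.79672 − 2.80000) / (0.00021 − (-0.01409))
   = 2.79672 − (-0.0000007)/(0.0143000) = 2.7967682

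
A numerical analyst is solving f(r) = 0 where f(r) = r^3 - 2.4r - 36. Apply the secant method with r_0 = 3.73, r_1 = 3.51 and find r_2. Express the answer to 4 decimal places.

3.5420

f(3.73) = 6.943117, f(3.51) = -1.180449
r_2 = 3.510000 − (-1.180449)·(3.510000 − 3.730000) / (-1.180449 − 6.943117) = 3.510000 − (0.259699)/(-8.123566) = 3.541969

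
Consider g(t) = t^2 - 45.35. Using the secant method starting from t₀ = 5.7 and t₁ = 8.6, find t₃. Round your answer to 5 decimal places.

g(5.7) = -12.8600000, g(8.6) = 28.6100000
t₂ = 8.6000000 − 28.6100000·(8.6000000 − 5.7000000) / (28.6100000 − (-12.8600000)) = 8.6000000 − (82.9690000)/(41.4700000) = 6.5993007
g(6.5993007) = -1.7992303
t₃ = 6.5993007 − (-1.7992303)·(6.5993007 − 8.6000000) / (-1.7992303 − 28.6100000) = 6.5993007 − (3.5997188)/(-30.4092303) = 6.7176766

6.71768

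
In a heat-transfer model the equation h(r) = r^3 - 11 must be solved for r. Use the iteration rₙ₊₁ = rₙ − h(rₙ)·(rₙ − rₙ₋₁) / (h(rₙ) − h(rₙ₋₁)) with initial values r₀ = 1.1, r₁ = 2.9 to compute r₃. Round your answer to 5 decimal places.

2.12289

h(1.1) = -9.6690000, h(2.9) = 13.3890000
r₂ = 2.9000000 − 13.3890000·(2.9000000 − 1.1000000) / (13.3890000 − (-9.6690000)) = 2.9000000 − (24.1002000)/(23.0580000) = 1.8548009
h(1.8548009) = -4.6189533
r₃ = 1.8548009 − (-4.6189533)·(1.8548009 − 2.9000000) / (-4.6189533 − 13.3890000) = 1.8548009 − (4.8277257)/(-18.0079533) = 2.1228895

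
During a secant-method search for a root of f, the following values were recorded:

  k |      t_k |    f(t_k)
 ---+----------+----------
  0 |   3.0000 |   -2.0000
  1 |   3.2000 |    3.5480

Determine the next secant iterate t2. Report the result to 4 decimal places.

3.0721

t2 = 3.2000 − 3.5480·(3.2000 − 3.0000) / (3.5480 − (-2.0000))
   = 3.2000 − (0.709600)/(5.548000) = 3.072098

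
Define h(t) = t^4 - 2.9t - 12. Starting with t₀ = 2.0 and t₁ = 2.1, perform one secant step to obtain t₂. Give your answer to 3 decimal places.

h(2.0) = -1.80000, h(2.1) = 1.35810
t₂ = 2.10000 − 1.35810·(2.10000 − 2.00000) / (1.35810 − (-1.80000)) = 2.10000 − (0.13581)/(3.15810) = 2.05700

2.057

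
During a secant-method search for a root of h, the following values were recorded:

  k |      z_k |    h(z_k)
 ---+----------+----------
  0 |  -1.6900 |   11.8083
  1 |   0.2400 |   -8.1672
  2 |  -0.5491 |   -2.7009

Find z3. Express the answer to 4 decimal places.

-0.9390

z3 = -0.5491 − (-2.7009)·(-0.5491 − 0.2400) / (-2.7009 − (-8.1672))
   = -0.5491 − (2.131280)/(5.466300) = -0.938994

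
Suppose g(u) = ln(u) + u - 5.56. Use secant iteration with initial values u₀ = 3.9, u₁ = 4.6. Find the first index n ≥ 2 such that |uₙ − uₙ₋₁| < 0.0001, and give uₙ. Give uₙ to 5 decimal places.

n = 4, uₙ = 4.13944

g(3.9) = -0.2990234, g(4.6) = 0.5660563
u₂ = 4.6000000 − 0.5660563·(0.7000000)/(0.8650798) = 4.1419620;  |Δ| = 0.4580380
g(4.1419620) = 0.0031316
u₃ = 4.1419620 − 0.0031316·(-0.4580380)/(-0.5629247) = 4.1394139;  |Δ| = 0.0025481
g(4.1394139) = -0.0000319
u₄ = 4.1394139 − (-0.0000319)·(-0.0025481)/(-0.0031635) = 4.1394396;  |Δ| = 0.0000257
|u₄ − u₃| = 0.0000257 < 0.0001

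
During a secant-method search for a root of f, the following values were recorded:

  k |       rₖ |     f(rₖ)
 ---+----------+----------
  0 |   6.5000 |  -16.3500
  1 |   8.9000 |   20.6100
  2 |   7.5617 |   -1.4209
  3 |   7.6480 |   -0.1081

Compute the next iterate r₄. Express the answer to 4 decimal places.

r₄ = 7.6480 − (-0.1081)·(7.6480 − 7.5617) / (-0.1081 − (-1.4209))
   = 7.6480 − (-0.009329)/(1.312800) = 7.655106

7.6551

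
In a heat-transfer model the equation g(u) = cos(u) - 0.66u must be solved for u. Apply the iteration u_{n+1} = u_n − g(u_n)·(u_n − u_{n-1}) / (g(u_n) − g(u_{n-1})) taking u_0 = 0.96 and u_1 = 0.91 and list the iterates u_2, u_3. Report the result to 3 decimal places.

g(0.96) = -0.06008, g(0.91) = 0.01315
u_2 = 0.91000 − 0.01315·(0.91000 − 0.96000) / (0.01315 − (-0.06008)) = 0.91000 − (-0.00066)/(0.07323) = 0.91898
g(0.91898) = 0.00011
u_3 = 0.91898 − 0.00011·(0.91898 − 0.91000) / (0.00011 − 0.01315) = 0.91898 − (0.00000)/(-0.01304) = 0.91905

0.919, 0.919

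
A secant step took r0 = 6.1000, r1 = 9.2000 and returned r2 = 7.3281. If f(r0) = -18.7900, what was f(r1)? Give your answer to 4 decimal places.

28.6402

The secant line through (6.1000, -18.7900) and (9.2000, f(r1)) crosses zero at r2 = 7.3281.
So (6.1000, -18.7900), (9.2000, f(r1)), (7.3281, 0) are collinear:
f(r1) = -18.7900 · (9.2000 − 7.3281) / (6.1000 − 7.3281) = -18.7900 · (1.871900)/(-1.228100) = 28.640177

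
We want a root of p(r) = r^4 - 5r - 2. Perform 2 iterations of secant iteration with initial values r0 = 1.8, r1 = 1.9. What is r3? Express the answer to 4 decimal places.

p(1.8) = -0.502400, p(1.9) = 1.532100
r2 = 1.900000 − 1.532100·(1.900000 − 1.800000) / (1.532100 − (-0.502400)) = 1.900000 − (0.153210)/(2.034500) = 1.824694
p(1.824694) = -0.037845
r3 = 1.824694 − (-0.037845)·(1.824694 − 1.900000) / (-0.037845 − 1.532100) = 1.824694 − (0.002850)/(-1.569945) = 1.826509

1.8265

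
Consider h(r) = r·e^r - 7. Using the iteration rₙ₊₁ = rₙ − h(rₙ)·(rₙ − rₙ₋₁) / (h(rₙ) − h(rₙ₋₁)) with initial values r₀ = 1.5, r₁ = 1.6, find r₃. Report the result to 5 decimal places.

1.52428

h(1.5) = -0.2774664, h(1.6) = 0.9248519
r₂ = 1.6000000 − 0.9248519·(1.6000000 − 1.5000000) / (0.9248519 − (-0.2774664)) = 1.6000000 − (0.0924852)/(1.2023183) = 1.5230776
h(1.5230776) = -0.0146811
r₃ = 1.5230776 − (-0.0146811)·(1.5230776 − 1.6000000) / (-0.0146811 − 0.9248519) = 1.5230776 − (0.0011293)/(-0.9395329) = 1.5242796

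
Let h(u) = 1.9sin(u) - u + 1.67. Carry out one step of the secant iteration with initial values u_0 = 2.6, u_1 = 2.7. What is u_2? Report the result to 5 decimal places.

h(2.6) = 0.0494526, h(2.7) = -0.2179782
u_2 = 2.7000000 − (-0.2179782)·(2.7000000 − 2.6000000) / (-0.2179782 − 0.0494526) = 2.7000000 − (-0.0217978)/(-0.2674308) = 2.6184917

2.61849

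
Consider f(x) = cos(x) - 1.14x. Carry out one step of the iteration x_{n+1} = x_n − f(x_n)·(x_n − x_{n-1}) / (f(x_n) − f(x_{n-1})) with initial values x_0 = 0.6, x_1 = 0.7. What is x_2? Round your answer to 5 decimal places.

f(0.6) = 0.1413356, f(0.7) = -0.0331578
x_2 = 0.7000000 − (-0.0331578)·(0.7000000 − 0.6000000) / (-0.0331578 − 0.1413356) = 0.7000000 − (-0.0033158)/(-0.1744934) = 0.6809977

0.68100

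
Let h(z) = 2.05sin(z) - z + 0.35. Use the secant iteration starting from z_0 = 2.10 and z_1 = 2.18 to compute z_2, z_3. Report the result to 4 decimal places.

2.1093, 2.1096

h(2.10) = 0.019579, h(2.18) = -0.148787
z_2 = 2.180000 − (-0.148787)·(2.180000 − 2.100000) / (-0.148787 − 0.019579) = 2.180000 − (-0.011903)/(-0.168366) = 2.109303
h(2.109303) = 0.000571
z_3 = 2.109303 − 0.000571·(2.109303 − 2.180000) / (0.000571 − (-0.148787)) = 2.109303 − (-0.000040)/(0.149358) = 2.109574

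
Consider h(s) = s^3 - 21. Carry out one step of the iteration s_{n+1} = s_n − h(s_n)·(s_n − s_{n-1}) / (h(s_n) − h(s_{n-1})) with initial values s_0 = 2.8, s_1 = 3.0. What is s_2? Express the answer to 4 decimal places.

h(2.8) = 0.952000, h(3.0) = 6.000000
s_2 = 3.000000 − 6.000000·(3.000000 − 2.800000) / (6.000000 − 0.952000) = 3.000000 − (1.200000)/(5.048000) = 2.762282

2.7623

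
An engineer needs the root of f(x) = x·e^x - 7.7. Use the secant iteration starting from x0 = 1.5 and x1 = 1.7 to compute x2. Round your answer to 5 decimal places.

1.57568

f(1.5) = -0.9774664, f(1.7) = 1.6057106
x2 = 1.7000000 − 1.6057106·(1.7000000 − 1.5000000) / (1.6057106 − (-0.9774664)) = 1.7000000 − (0.3211421)/(2.5831770) = 1.5756794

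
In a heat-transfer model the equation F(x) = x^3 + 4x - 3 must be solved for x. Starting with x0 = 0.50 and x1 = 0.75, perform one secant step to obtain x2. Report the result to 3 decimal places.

0.669

F(0.50) = -0.87500, F(0.75) = 0.42188
x2 = 0.75000 − 0.42188·(0.75000 − 0.50000) / (0.42188 − (-0.87500)) = 0.75000 − (0.10547)/(1.29688) = 0.66867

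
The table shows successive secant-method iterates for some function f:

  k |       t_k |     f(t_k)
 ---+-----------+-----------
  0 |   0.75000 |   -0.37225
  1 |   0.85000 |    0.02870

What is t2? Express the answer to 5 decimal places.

0.84284

t2 = 0.85000 − 0.02870·(0.85000 − 0.75000) / (0.02870 − (-0.37225))
   = 0.85000 − (0.0028700)/(0.4009500) = 0.8428420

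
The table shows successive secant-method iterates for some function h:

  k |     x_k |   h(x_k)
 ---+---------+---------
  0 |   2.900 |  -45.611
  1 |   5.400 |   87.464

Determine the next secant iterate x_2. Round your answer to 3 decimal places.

3.757

x_2 = 5.400 − 87.464·(5.400 − 2.900) / (87.464 − (-45.611))
   = 5.400 − (218.66000)/(133.07500) = 3.75687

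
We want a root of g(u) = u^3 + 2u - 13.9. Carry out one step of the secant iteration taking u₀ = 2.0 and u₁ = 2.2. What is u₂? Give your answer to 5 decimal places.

g(2.0) = -1.9000000, g(2.2) = 1.1480000
u₂ = 2.2000000 − 1.1480000·(2.2000000 − 2.0000000) / (1.1480000 − (-1.9000000)) = 2.2000000 − (0.2296000)/(3.0480000) = 2.1246719

2.12467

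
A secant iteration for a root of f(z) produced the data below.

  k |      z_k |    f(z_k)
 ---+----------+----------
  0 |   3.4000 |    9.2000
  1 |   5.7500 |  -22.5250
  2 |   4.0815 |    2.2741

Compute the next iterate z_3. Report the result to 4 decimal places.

z_3 = 4.0815 − 2.2741·(4.0815 − 5.7500) / (2.2741 − (-22.5250))
   = 4.0815 − (-3.794336)/(24.799100) = 4.234503

4.2345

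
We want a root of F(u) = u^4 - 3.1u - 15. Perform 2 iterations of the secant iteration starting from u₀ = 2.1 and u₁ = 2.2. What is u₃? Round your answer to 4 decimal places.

2.1580

F(2.1) = -2.061900, F(2.2) = 1.605600
u₂ = 2.200000 − 1.605600·(2.200000 − 2.100000) / (1.605600 − (-2.061900)) = 2.200000 − (0.160560)/(3.667500) = 2.156221
F(2.156221) = -0.068402
u₃ = 2.156221 − (-0.068402)·(2.156221 − 2.200000) / (-0.068402 − 1.605600) = 2.156221 − (0.002995)/(-1.674002) = 2.158010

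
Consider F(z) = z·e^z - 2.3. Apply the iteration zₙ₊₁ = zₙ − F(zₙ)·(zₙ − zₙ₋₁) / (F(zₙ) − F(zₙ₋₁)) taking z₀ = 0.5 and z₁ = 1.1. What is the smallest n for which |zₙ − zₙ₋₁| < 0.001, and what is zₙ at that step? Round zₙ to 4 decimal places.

F(0.5) = -1.475639, F(1.1) = 1.004583
z₂ = 1.100000 − 1.004583·(0.600000)/(2.480222) = 0.856978;  |Δ| = 0.243022
F(0.856978) = -0.280936
z₃ = 0.856978 − (-0.280936)·(-0.243022)/(-1.285519) = 0.910087;  |Δ| = 0.053110
F(0.910087) = -0.038851
z₄ = 0.910087 − (-0.038851)·(0.053110)/(0.242085) = 0.918611;  |Δ| = 0.008523
F(0.918611) = 0.001862
z₅ = 0.918611 − 0.001862·(0.008523)/(0.040713) = 0.918221;  |Δ| = 0.000390
|z₅ − z₄| = 0.000390 < 0.001

n = 5, zₙ = 0.9182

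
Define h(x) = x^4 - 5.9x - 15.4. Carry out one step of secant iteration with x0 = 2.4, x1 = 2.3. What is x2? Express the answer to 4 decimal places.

h(2.4) = 3.617600, h(2.3) = -0.985900
x2 = 2.300000 − (-0.985900)·(2.300000 − 2.400000) / (-0.985900 − 3.617600) = 2.300000 − (0.098590)/(-4.603500) = 2.321416

2.3214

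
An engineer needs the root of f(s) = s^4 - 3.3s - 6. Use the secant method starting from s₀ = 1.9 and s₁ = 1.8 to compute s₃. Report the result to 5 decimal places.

f(1.9) = 0.7621000, f(1.8) = -1.4424000
s₂ = 1.8000000 − (-1.4424000)·(1.8000000 − 1.9000000) / (-1.4424000 − 0.7621000) = 1.8000000 − (0.1442400)/(-2.2045000) = 1.8654298
f(1.8654298) = -0.0467130
s₃ = 1.8654298 − (-0.0467130)·(1.8654298 − 1.8000000) / (-0.0467130 − (-1.4424000)) = 1.8654298 − (-0.0030564)/(1.3956870) = 1.8676197

1.86762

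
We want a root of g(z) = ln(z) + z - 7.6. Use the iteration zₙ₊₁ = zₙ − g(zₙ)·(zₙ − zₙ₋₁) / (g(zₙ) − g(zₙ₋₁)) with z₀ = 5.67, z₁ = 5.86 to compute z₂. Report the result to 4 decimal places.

5.8360

g(5.67) = -0.194811, g(5.86) = 0.028150
z₂ = 5.860000 − 0.028150·(5.860000 − 5.670000) / (0.028150 − (-0.194811)) = 5.860000 − (0.005348)/(0.222960) = 5.836012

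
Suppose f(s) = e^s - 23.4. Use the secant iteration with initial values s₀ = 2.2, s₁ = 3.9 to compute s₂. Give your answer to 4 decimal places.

2.8052

f(2.2) = -14.374987, f(3.9) = 26.002449
s₂ = 3.900000 − 26.002449·(3.900000 − 2.200000) / (26.002449 − (-14.374987)) = 3.900000 − (44.204163)/(40.377436) = 2.805226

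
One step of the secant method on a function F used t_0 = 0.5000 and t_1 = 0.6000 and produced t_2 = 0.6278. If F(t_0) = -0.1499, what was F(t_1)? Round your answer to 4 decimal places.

-0.0326

The secant line through (0.5000, -0.1499) and (0.6000, F(t_1)) crosses zero at t_2 = 0.6278.
So (0.5000, -0.1499), (0.6000, F(t_1)), (0.6278, 0) are collinear:
F(t_1) = -0.1499 · (0.6000 − 0.6278) / (0.5000 − 0.6278) = -0.1499 · (-0.027800)/(-0.127800) = -0.032607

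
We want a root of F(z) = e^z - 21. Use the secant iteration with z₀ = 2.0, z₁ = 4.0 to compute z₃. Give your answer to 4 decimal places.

2.8461

F(2.0) = -13.610944, F(4.0) = 33.598150
z₂ = 4.000000 − 33.598150·(4.000000 − 2.000000) / (33.598150 − (-13.610944)) = 4.000000 − (67.196300)/(47.209094) = 2.576624
F(2.576624) = -7.847343
z₃ = 2.576624 − (-7.847343)·(2.576624 − 4.000000) / (-7.847343 − 33.598150) = 2.576624 − (11.169721)/(-41.445493) = 2.846128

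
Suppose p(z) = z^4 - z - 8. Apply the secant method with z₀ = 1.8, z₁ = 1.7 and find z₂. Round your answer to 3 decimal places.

p(1.8) = 0.69760, p(1.7) = -1.34790
z₂ = 1.70000 − (-1.34790)·(1.70000 − 1.80000) / (-1.34790 − 0.69760) = 1.70000 − (0.13479)/(-2.04550) = 1.76590

1.766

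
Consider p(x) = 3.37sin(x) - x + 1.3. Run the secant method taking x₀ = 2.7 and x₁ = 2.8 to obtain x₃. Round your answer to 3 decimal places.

p(2.7) = 0.04027, p(2.8) = -0.37109
x₂ = 2.80000 − (-0.37109)·(2.80000 − 2.70000) / (-0.37109 − 0.04027) = 2.80000 − (-0.03711)/(-0.41136) = 2.70979
p(2.70979) = 0.00059
x₃ = 2.70979 − 0.00059·(2.70979 − 2.80000) / (0.00059 − (-0.37109)) = 2.70979 − (-0.00005)/(0.37168) = 2.70993

2.710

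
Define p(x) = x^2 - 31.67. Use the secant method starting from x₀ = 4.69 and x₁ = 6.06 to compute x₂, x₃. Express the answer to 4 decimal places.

p(4.69) = -9.673900, p(6.06) = 5.053600
x₂ = 6.060000 − 5.053600·(6.060000 − 4.690000) / (5.053600 − (-9.673900)) = 6.060000 − (6.923432)/(14.727500) = 5.589898
p(5.589898) = -0.423044
x₃ = 5.589898 − (-0.423044)·(5.589898 − 6.060000) / (-0.423044 − 5.053600) = 5.589898 − (0.198874)/(-5.476644) = 5.626211

5.5899, 5.6262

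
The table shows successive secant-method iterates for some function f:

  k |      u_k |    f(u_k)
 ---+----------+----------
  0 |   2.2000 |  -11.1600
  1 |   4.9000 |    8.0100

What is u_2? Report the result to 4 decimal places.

3.7718

u_2 = 4.9000 − 8.0100·(4.9000 − 2.2000) / (8.0100 − (-11.1600))
   = 4.9000 − (21.627000)/(19.170000) = 3.771831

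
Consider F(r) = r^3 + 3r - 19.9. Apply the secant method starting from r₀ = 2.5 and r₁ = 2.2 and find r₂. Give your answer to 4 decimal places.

F(2.5) = 3.225000, F(2.2) = -2.652000
r₂ = 2.200000 − (-2.652000)·(2.200000 − 2.500000) / (-2.652000 − 3.225000) = 2.200000 − (0.795600)/(-5.877000) = 2.335375

2.3354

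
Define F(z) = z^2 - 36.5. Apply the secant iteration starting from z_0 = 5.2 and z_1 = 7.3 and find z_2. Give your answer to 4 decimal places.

F(5.2) = -9.460000, F(7.3) = 16.790000
z_2 = 7.300000 − 16.790000·(7.300000 − 5.200000) / (16.790000 − (-9.460000)) = 7.300000 − (35.259000)/(26.250000) = 5.956800

5.9568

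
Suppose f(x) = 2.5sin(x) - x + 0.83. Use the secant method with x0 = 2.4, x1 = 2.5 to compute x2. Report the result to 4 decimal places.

2.4406

f(2.4) = 0.118658, f(2.5) = -0.173820
x2 = 2.500000 − (-0.173820)·(2.500000 − 2.400000) / (-0.173820 − 0.118658) = 2.500000 − (-0.017382)/(-0.292478) = 2.440570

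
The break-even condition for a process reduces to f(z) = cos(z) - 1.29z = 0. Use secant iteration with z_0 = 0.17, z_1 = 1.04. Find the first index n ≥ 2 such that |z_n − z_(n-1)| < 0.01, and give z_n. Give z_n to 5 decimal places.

n = 4, z_n = 0.62754

f(0.17) = 0.7662848, f(1.04) = -0.8353797
z_2 = 1.0400000 − (-0.8353797)·(0.8700000)/(-1.6016645) = 0.5862343;  |Δ| = 0.4537657
f(0.5862343) = 0.0767876
z_3 = 0.5862343 − 0.0767876·(-0.4537657)/(0.9121673) = 0.6244330;  |Δ| = 0.0381987
f(0.6244330) = 0.0057762
z_4 = 0.6244330 − 0.0057762·(0.0381987)/(-0.0710114) = 0.6275401;  |Δ| = 0.0031072
|z_4 − z_3| = 0.0031072 < 0.01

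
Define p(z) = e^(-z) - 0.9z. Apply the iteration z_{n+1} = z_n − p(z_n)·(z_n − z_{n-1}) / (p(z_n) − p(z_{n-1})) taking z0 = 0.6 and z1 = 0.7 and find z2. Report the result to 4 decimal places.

p(0.6) = 0.008812, p(0.7) = -0.133415
z2 = 0.700000 − (-0.133415)·(0.700000 − 0.600000) / (-0.133415 − 0.008812) = 0.700000 − (-0.013341)/(-0.142226) = 0.606196

0.6062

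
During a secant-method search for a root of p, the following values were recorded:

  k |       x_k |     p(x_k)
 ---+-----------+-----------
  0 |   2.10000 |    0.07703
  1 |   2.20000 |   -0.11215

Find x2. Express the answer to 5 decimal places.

2.14072

x2 = 2.20000 − (-0.11215)·(2.20000 − 2.10000) / (-0.11215 − 0.07703)
   = 2.20000 − (-0.0112150)/(-0.1891800) = 2.1407178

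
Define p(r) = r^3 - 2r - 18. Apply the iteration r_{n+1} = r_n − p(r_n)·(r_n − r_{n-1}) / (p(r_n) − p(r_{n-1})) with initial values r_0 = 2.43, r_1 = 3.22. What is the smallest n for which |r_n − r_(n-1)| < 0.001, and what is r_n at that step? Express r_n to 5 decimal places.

n = 5, r_n = 2.87440

p(2.43) = -8.5110930, p(3.22) = 8.9462480
r_2 = 3.2200000 − 8.9462480·(0.7900000)/(17.4573410) = 2.8151539;  |Δ| = 0.4048461
p(2.8151539) = -1.3199550
r_3 = 2.8151539 − (-1.3199550)·(-0.4048461)/(-10.2662030) = 2.8672061;  |Δ| = 0.0520522
p(2.8672061) = -0.1634803
r_4 = 2.8672061 − (-0.1634803)·(0.0520522)/(1.1564747) = 2.8745643;  |Δ| = 0.0073581
p(2.8745643) = 0.0037407
r_5 = 2.8745643 − 0.0037407·(0.0073581)/(0.1672209) = 2.8743997;  |Δ| = 0.0001646
|r_5 − r_4| = 0.0001646 < 0.001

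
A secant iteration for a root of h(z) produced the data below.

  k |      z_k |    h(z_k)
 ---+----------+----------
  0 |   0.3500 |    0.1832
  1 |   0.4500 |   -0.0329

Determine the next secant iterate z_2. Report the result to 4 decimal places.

0.4348

z_2 = 0.4500 − (-0.0329)·(0.4500 − 0.3500) / (-0.0329 − 0.1832)
   = 0.4500 − (-0.003290)/(-0.216100) = 0.434776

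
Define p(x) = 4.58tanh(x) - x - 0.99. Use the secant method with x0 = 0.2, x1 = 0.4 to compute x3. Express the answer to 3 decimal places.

0.286

p(0.2) = -0.28602, p(0.4) = 0.35017
x2 = 0.40000 − 0.35017·(0.40000 − 0.20000) / (0.35017 − (-0.28602)) = 0.40000 − (0.07003)/(0.63619) = 0.28992
p(0.28992) = 0.01191
x3 = 0.28992 − 0.01191·(0.28992 − 0.40000) / (0.01191 − 0.35017) = 0.28992 − (-0.00131)/(-0.33825) = 0.28604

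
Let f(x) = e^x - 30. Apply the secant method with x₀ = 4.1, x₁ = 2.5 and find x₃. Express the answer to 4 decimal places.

3.5721

f(4.1) = 30.340288, f(2.5) = -17.817506
x₂ = 2.500000 − (-17.817506)·(2.500000 − 4.100000) / (-17.817506 − 30.340288) = 2.500000 − (28.508010)/(-48.157794) = 3.091971
f(3.091971) = -7.979566
x₃ = 3.091971 − (-7.979566)·(3.091971 − 2.500000) / (-7.979566 − (-17.817506)) = 3.091971 − (-4.723670)/(9.837940) = 3.572119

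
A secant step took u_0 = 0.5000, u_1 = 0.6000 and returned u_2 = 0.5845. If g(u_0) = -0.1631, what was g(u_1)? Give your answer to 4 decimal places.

The secant line through (0.5000, -0.1631) and (0.6000, g(u_1)) crosses zero at u_2 = 0.5845.
So (0.5000, -0.1631), (0.6000, g(u_1)), (0.5845, 0) are collinear:
g(u_1) = -0.1631 · (0.6000 − 0.5845) / (0.5000 − 0.5845) = -0.1631 · (0.015500)/(-0.084500) = 0.029918

0.0299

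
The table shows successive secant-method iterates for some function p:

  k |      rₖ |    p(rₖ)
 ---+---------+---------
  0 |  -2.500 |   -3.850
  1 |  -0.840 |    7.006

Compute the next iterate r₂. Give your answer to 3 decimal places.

-1.911

r₂ = -0.840 − 7.006·(-0.840 − (-2.500)) / (7.006 − (-3.850))
   = -0.840 − (11.62996)/(10.85600) = -1.91129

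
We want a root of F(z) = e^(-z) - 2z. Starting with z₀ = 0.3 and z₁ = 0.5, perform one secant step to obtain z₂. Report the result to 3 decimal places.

0.353

F(0.3) = 0.14082, F(0.5) = -0.39347
z₂ = 0.50000 − (-0.39347)·(0.50000 − 0.30000) / (-0.39347 − 0.14082) = 0.50000 − (-0.07869)/(-0.53429) = 0.35271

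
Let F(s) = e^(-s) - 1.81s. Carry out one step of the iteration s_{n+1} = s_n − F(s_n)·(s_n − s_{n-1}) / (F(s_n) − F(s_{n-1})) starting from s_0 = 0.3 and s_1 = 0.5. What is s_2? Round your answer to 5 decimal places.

F(0.3) = 0.1978182, F(0.5) = -0.2984693
s_2 = 0.5000000 − (-0.2984693)·(0.5000000 − 0.3000000) / (-0.2984693 − 0.1978182) = 0.5000000 − (-0.0596939)/(-0.4962876) = 0.3797192

0.37972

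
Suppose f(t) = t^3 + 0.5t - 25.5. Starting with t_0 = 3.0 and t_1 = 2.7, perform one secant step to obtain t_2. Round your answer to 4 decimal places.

f(3.0) = 3.000000, f(2.7) = -4.467000
t_2 = 2.700000 − (-4.467000)·(2.700000 − 3.000000) / (-4.467000 − 3.000000) = 2.700000 − (1.340100)/(-7.467000) = 2.879470

2.8795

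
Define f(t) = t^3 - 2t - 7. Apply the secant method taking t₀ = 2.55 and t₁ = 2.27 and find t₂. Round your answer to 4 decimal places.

2.2598

f(2.55) = 4.481375, f(2.27) = 0.157083
t₂ = 2.270000 − 0.157083·(2.270000 − 2.550000) / (0.157083 − 4.481375) = 2.270000 − (-0.043983)/(-4.324292) = 2.259829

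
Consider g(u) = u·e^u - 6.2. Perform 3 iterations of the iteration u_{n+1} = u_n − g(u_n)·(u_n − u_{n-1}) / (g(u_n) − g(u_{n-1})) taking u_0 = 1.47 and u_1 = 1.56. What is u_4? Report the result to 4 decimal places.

1.4518

g(1.47) = 0.193376, g(1.56) = 1.223761
u_2 = 1.560000 − 1.223761·(1.560000 − 1.470000) / (1.223761 − 0.193376) = 1.560000 − (0.110139)/(1.030385) = 1.453109
g(1.453109) = 0.014064
u_3 = 1.453109 − 0.014064·(1.453109 − 1.560000) / (0.014064 − 1.223761) = 1.453109 − (-0.001503)/(-1.209697) = 1.451867
g(1.451867) = 0.001039
u_4 = 1.451867 − 0.001039·(1.451867 − 1.453109) / (0.001039 − 0.014064) = 1.451867 − (-0.000001)/(-0.013025) = 1.451768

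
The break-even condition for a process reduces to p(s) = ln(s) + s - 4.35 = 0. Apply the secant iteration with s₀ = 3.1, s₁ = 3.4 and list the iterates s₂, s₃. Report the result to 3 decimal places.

3.191, 3.190

p(3.1) = -0.11860, p(3.4) = 0.27378
s₂ = 3.40000 − 0.27378·(3.40000 − 3.10000) / (0.27378 − (-0.11860)) = 3.40000 − (0.08213)/(0.39237) = 3.19068
p(3.19068) = 0.00091
s₃ = 3.19068 − 0.00091·(3.19068 − 3.40000) / (0.00091 − 0.27378) = 3.19068 − (-0.00019)/(-0.27286) = 3.18998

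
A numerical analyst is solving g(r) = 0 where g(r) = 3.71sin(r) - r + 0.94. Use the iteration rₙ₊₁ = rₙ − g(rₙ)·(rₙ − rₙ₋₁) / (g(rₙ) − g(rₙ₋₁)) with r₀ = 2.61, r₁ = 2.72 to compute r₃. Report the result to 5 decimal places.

g(2.61) = 0.2106244, g(2.72) = -0.2618154
r₂ = 2.7200000 − (-0.2618154)·(2.7200000 − 2.6100000) / (-0.2618154 − 0.2106244) = 2.7200000 − (-0.0287997)/(-0.4724399) = 2.6590405
g(2.6590405) = 0.0025532
r₃ = 2.6590405 − 0.0025532·(2.6590405 − 2.7200000) / (0.0025532 − (-0.2618154)) = 2.6590405 − (-0.0001556)/(0.2643686) = 2.6596292

2.65963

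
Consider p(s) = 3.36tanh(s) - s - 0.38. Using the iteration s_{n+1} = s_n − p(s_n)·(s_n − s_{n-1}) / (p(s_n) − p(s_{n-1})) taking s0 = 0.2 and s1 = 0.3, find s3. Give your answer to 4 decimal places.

p(0.2) = 0.083181, p(0.3) = 0.298810
s2 = 0.300000 − 0.298810·(0.300000 − 0.200000) / (0.298810 − 0.083181) = 0.300000 − (0.029881)/(0.215629) = 0.161424
p(0.161424) = -0.003702
s3 = 0.161424 − (-0.003702)·(0.161424 − 0.300000) / (-0.003702 − 0.298810) = 0.161424 − (0.000513)/(-0.302512) = 0.163120

0.1631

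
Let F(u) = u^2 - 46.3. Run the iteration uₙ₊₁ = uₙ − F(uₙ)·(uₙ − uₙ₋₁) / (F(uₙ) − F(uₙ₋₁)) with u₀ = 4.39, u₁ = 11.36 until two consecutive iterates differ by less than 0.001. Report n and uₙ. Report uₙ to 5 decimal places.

n = 6, uₙ = 6.80441

F(4.39) = -27.0279000, F(11.36) = 82.7496000
u₂ = 11.3600000 − 82.7496000·(6.9700000)/(109.7775000) = 6.1060571;  |Δ| = 5.2539429
F(6.1060571) = -9.0160662
u₃ = 6.1060571 − (-9.0160662)·(-5.2539429)/(-91.7656662) = 6.6222622;  |Δ| = 0.5162050
F(6.6222622) = -2.4456440
u₄ = 6.6222622 − (-2.4456440)·(0.5162050)/(6.5704222) = 6.8144041;  |Δ| = 0.1921419
F(6.8144041) = 0.1361032
u₅ = 6.8144041 − 0.1361032·(0.1921419)/(2.5817472) = 6.8042749;  |Δ| = 0.0101292
F(6.8042749) = -0.0018436
u₆ = 6.8042749 − (-0.0018436)·(-0.0101292)/(-0.1379468) = 6.8044102;  |Δ| = 0.0001354
|u₆ − u₅| = 0.0001354 < 0.001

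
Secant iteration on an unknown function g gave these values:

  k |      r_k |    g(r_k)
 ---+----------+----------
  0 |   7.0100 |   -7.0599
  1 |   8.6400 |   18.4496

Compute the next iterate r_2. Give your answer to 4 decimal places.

7.4611

r_2 = 8.6400 − 18.4496·(8.6400 − 7.0100) / (18.4496 − (-7.0599))
   = 8.6400 − (30.072848)/(25.509500) = 7.461112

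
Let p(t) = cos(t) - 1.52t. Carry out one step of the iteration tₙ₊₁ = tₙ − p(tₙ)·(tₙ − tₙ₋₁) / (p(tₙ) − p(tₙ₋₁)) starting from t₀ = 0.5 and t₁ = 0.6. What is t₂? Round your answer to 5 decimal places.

0.55757

p(0.5) = 0.1175826, p(0.6) = -0.0866644
t₂ = 0.6000000 − (-0.0866644)·(0.6000000 − 0.5000000) / (-0.0866644 − 0.1175826) = 0.6000000 − (-0.0086664)/(-0.2042469) = 0.5575688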